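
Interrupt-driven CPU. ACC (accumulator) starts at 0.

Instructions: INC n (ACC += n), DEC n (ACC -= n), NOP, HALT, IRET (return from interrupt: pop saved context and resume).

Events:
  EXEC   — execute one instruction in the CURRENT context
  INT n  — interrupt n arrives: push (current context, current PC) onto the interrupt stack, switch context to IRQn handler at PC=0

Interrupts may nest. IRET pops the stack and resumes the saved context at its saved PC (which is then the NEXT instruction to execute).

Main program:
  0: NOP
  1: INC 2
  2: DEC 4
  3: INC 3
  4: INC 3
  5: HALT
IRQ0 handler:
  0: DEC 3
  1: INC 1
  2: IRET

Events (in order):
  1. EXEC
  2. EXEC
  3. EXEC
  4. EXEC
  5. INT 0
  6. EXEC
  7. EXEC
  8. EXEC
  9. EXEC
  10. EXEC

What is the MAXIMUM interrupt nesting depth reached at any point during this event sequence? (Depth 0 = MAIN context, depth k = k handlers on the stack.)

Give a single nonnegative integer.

Answer: 1

Derivation:
Event 1 (EXEC): [MAIN] PC=0: NOP [depth=0]
Event 2 (EXEC): [MAIN] PC=1: INC 2 -> ACC=2 [depth=0]
Event 3 (EXEC): [MAIN] PC=2: DEC 4 -> ACC=-2 [depth=0]
Event 4 (EXEC): [MAIN] PC=3: INC 3 -> ACC=1 [depth=0]
Event 5 (INT 0): INT 0 arrives: push (MAIN, PC=4), enter IRQ0 at PC=0 (depth now 1) [depth=1]
Event 6 (EXEC): [IRQ0] PC=0: DEC 3 -> ACC=-2 [depth=1]
Event 7 (EXEC): [IRQ0] PC=1: INC 1 -> ACC=-1 [depth=1]
Event 8 (EXEC): [IRQ0] PC=2: IRET -> resume MAIN at PC=4 (depth now 0) [depth=0]
Event 9 (EXEC): [MAIN] PC=4: INC 3 -> ACC=2 [depth=0]
Event 10 (EXEC): [MAIN] PC=5: HALT [depth=0]
Max depth observed: 1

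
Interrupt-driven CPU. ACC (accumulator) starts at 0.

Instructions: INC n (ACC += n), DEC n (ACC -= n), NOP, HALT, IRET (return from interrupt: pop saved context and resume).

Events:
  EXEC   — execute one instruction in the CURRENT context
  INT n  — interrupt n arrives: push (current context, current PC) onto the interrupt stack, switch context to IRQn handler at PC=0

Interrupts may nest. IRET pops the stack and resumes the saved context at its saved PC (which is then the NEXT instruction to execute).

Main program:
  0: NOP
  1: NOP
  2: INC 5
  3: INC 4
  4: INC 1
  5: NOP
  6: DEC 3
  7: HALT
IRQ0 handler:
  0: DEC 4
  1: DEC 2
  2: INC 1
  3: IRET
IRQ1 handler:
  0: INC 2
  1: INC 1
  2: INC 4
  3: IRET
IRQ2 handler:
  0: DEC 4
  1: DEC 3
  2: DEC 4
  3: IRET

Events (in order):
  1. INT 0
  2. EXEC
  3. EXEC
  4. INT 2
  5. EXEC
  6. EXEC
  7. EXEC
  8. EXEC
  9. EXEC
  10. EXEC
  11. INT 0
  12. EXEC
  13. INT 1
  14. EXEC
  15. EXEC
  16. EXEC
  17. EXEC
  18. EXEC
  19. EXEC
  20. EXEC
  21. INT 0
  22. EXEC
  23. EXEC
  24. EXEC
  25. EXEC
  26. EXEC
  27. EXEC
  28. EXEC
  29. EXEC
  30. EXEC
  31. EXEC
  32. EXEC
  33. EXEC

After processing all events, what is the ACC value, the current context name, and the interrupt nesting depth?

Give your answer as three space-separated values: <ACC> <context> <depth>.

Event 1 (INT 0): INT 0 arrives: push (MAIN, PC=0), enter IRQ0 at PC=0 (depth now 1)
Event 2 (EXEC): [IRQ0] PC=0: DEC 4 -> ACC=-4
Event 3 (EXEC): [IRQ0] PC=1: DEC 2 -> ACC=-6
Event 4 (INT 2): INT 2 arrives: push (IRQ0, PC=2), enter IRQ2 at PC=0 (depth now 2)
Event 5 (EXEC): [IRQ2] PC=0: DEC 4 -> ACC=-10
Event 6 (EXEC): [IRQ2] PC=1: DEC 3 -> ACC=-13
Event 7 (EXEC): [IRQ2] PC=2: DEC 4 -> ACC=-17
Event 8 (EXEC): [IRQ2] PC=3: IRET -> resume IRQ0 at PC=2 (depth now 1)
Event 9 (EXEC): [IRQ0] PC=2: INC 1 -> ACC=-16
Event 10 (EXEC): [IRQ0] PC=3: IRET -> resume MAIN at PC=0 (depth now 0)
Event 11 (INT 0): INT 0 arrives: push (MAIN, PC=0), enter IRQ0 at PC=0 (depth now 1)
Event 12 (EXEC): [IRQ0] PC=0: DEC 4 -> ACC=-20
Event 13 (INT 1): INT 1 arrives: push (IRQ0, PC=1), enter IRQ1 at PC=0 (depth now 2)
Event 14 (EXEC): [IRQ1] PC=0: INC 2 -> ACC=-18
Event 15 (EXEC): [IRQ1] PC=1: INC 1 -> ACC=-17
Event 16 (EXEC): [IRQ1] PC=2: INC 4 -> ACC=-13
Event 17 (EXEC): [IRQ1] PC=3: IRET -> resume IRQ0 at PC=1 (depth now 1)
Event 18 (EXEC): [IRQ0] PC=1: DEC 2 -> ACC=-15
Event 19 (EXEC): [IRQ0] PC=2: INC 1 -> ACC=-14
Event 20 (EXEC): [IRQ0] PC=3: IRET -> resume MAIN at PC=0 (depth now 0)
Event 21 (INT 0): INT 0 arrives: push (MAIN, PC=0), enter IRQ0 at PC=0 (depth now 1)
Event 22 (EXEC): [IRQ0] PC=0: DEC 4 -> ACC=-18
Event 23 (EXEC): [IRQ0] PC=1: DEC 2 -> ACC=-20
Event 24 (EXEC): [IRQ0] PC=2: INC 1 -> ACC=-19
Event 25 (EXEC): [IRQ0] PC=3: IRET -> resume MAIN at PC=0 (depth now 0)
Event 26 (EXEC): [MAIN] PC=0: NOP
Event 27 (EXEC): [MAIN] PC=1: NOP
Event 28 (EXEC): [MAIN] PC=2: INC 5 -> ACC=-14
Event 29 (EXEC): [MAIN] PC=3: INC 4 -> ACC=-10
Event 30 (EXEC): [MAIN] PC=4: INC 1 -> ACC=-9
Event 31 (EXEC): [MAIN] PC=5: NOP
Event 32 (EXEC): [MAIN] PC=6: DEC 3 -> ACC=-12
Event 33 (EXEC): [MAIN] PC=7: HALT

Answer: -12 MAIN 0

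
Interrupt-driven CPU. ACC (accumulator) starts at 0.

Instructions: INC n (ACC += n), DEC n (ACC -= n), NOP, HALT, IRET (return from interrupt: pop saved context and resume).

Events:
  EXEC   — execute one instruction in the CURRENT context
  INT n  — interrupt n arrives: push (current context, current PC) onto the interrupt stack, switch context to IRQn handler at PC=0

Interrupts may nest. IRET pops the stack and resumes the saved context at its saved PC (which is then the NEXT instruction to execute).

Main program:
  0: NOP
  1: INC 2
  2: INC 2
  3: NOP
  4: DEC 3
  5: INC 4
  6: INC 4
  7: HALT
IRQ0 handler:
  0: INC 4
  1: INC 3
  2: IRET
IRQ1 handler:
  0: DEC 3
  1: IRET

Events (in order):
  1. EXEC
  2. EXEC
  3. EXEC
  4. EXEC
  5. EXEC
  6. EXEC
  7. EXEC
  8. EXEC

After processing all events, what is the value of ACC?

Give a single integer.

Answer: 9

Derivation:
Event 1 (EXEC): [MAIN] PC=0: NOP
Event 2 (EXEC): [MAIN] PC=1: INC 2 -> ACC=2
Event 3 (EXEC): [MAIN] PC=2: INC 2 -> ACC=4
Event 4 (EXEC): [MAIN] PC=3: NOP
Event 5 (EXEC): [MAIN] PC=4: DEC 3 -> ACC=1
Event 6 (EXEC): [MAIN] PC=5: INC 4 -> ACC=5
Event 7 (EXEC): [MAIN] PC=6: INC 4 -> ACC=9
Event 8 (EXEC): [MAIN] PC=7: HALT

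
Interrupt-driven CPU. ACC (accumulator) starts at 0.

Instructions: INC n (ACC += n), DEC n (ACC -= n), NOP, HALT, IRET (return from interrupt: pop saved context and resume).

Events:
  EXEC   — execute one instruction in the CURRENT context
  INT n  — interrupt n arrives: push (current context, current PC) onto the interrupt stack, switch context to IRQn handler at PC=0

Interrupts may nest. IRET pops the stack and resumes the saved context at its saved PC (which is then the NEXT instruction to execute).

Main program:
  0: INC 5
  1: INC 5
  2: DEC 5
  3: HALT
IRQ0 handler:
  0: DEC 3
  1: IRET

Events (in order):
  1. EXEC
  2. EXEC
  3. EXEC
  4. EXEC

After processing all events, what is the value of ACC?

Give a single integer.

Answer: 5

Derivation:
Event 1 (EXEC): [MAIN] PC=0: INC 5 -> ACC=5
Event 2 (EXEC): [MAIN] PC=1: INC 5 -> ACC=10
Event 3 (EXEC): [MAIN] PC=2: DEC 5 -> ACC=5
Event 4 (EXEC): [MAIN] PC=3: HALT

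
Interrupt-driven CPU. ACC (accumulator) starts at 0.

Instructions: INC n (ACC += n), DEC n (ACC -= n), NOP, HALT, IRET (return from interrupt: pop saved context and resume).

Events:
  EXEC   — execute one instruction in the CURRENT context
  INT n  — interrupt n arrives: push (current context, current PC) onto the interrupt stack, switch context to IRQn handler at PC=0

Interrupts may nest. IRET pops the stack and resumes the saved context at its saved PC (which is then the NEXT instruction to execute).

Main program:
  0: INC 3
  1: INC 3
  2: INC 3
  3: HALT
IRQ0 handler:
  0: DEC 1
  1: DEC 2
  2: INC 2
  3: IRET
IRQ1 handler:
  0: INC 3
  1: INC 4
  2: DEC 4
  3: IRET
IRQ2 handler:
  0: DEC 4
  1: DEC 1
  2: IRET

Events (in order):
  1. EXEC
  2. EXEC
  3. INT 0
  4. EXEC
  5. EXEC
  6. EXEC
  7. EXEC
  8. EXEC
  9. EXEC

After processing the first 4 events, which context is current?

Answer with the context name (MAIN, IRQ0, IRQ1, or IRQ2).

Answer: IRQ0

Derivation:
Event 1 (EXEC): [MAIN] PC=0: INC 3 -> ACC=3
Event 2 (EXEC): [MAIN] PC=1: INC 3 -> ACC=6
Event 3 (INT 0): INT 0 arrives: push (MAIN, PC=2), enter IRQ0 at PC=0 (depth now 1)
Event 4 (EXEC): [IRQ0] PC=0: DEC 1 -> ACC=5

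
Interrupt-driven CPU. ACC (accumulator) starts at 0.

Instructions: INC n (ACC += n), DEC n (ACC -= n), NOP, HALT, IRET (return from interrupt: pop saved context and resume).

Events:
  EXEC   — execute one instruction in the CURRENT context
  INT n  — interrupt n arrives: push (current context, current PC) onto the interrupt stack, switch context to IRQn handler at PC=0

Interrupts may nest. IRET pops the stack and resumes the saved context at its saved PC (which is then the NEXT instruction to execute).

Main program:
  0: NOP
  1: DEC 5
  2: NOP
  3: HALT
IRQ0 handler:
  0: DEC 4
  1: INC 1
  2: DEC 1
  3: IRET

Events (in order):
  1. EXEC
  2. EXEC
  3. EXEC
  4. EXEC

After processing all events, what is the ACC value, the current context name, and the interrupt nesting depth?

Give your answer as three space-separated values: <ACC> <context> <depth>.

Answer: -5 MAIN 0

Derivation:
Event 1 (EXEC): [MAIN] PC=0: NOP
Event 2 (EXEC): [MAIN] PC=1: DEC 5 -> ACC=-5
Event 3 (EXEC): [MAIN] PC=2: NOP
Event 4 (EXEC): [MAIN] PC=3: HALT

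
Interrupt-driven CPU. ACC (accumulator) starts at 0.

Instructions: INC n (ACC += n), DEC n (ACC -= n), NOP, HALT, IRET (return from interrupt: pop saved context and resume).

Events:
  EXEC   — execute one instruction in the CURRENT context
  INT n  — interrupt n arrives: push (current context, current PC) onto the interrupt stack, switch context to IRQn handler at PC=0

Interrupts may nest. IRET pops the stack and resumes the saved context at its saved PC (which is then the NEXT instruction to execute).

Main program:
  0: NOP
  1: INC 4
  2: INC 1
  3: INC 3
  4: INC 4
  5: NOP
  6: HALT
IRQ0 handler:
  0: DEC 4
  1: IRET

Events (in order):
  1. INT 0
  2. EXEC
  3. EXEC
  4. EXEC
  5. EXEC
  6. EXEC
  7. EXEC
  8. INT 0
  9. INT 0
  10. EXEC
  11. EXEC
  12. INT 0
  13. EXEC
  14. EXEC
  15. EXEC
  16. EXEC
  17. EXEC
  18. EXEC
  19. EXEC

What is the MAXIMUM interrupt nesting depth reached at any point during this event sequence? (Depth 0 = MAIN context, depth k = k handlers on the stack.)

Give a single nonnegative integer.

Answer: 2

Derivation:
Event 1 (INT 0): INT 0 arrives: push (MAIN, PC=0), enter IRQ0 at PC=0 (depth now 1) [depth=1]
Event 2 (EXEC): [IRQ0] PC=0: DEC 4 -> ACC=-4 [depth=1]
Event 3 (EXEC): [IRQ0] PC=1: IRET -> resume MAIN at PC=0 (depth now 0) [depth=0]
Event 4 (EXEC): [MAIN] PC=0: NOP [depth=0]
Event 5 (EXEC): [MAIN] PC=1: INC 4 -> ACC=0 [depth=0]
Event 6 (EXEC): [MAIN] PC=2: INC 1 -> ACC=1 [depth=0]
Event 7 (EXEC): [MAIN] PC=3: INC 3 -> ACC=4 [depth=0]
Event 8 (INT 0): INT 0 arrives: push (MAIN, PC=4), enter IRQ0 at PC=0 (depth now 1) [depth=1]
Event 9 (INT 0): INT 0 arrives: push (IRQ0, PC=0), enter IRQ0 at PC=0 (depth now 2) [depth=2]
Event 10 (EXEC): [IRQ0] PC=0: DEC 4 -> ACC=0 [depth=2]
Event 11 (EXEC): [IRQ0] PC=1: IRET -> resume IRQ0 at PC=0 (depth now 1) [depth=1]
Event 12 (INT 0): INT 0 arrives: push (IRQ0, PC=0), enter IRQ0 at PC=0 (depth now 2) [depth=2]
Event 13 (EXEC): [IRQ0] PC=0: DEC 4 -> ACC=-4 [depth=2]
Event 14 (EXEC): [IRQ0] PC=1: IRET -> resume IRQ0 at PC=0 (depth now 1) [depth=1]
Event 15 (EXEC): [IRQ0] PC=0: DEC 4 -> ACC=-8 [depth=1]
Event 16 (EXEC): [IRQ0] PC=1: IRET -> resume MAIN at PC=4 (depth now 0) [depth=0]
Event 17 (EXEC): [MAIN] PC=4: INC 4 -> ACC=-4 [depth=0]
Event 18 (EXEC): [MAIN] PC=5: NOP [depth=0]
Event 19 (EXEC): [MAIN] PC=6: HALT [depth=0]
Max depth observed: 2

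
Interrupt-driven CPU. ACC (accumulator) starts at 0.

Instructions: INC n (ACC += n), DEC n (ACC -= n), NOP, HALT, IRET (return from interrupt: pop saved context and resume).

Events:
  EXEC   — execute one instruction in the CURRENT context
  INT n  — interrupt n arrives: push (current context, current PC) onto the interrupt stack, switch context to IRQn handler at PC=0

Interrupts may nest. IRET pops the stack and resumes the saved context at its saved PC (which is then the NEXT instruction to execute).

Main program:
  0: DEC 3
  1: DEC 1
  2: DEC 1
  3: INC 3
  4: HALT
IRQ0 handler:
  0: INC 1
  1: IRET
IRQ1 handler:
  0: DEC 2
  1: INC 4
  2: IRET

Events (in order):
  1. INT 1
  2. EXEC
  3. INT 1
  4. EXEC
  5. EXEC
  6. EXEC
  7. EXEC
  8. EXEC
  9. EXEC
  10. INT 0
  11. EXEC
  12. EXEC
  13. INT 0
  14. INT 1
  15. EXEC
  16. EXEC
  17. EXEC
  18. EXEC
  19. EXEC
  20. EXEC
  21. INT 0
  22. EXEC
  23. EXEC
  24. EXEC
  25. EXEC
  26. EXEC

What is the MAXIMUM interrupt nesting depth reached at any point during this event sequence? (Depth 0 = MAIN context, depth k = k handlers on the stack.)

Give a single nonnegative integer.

Answer: 2

Derivation:
Event 1 (INT 1): INT 1 arrives: push (MAIN, PC=0), enter IRQ1 at PC=0 (depth now 1) [depth=1]
Event 2 (EXEC): [IRQ1] PC=0: DEC 2 -> ACC=-2 [depth=1]
Event 3 (INT 1): INT 1 arrives: push (IRQ1, PC=1), enter IRQ1 at PC=0 (depth now 2) [depth=2]
Event 4 (EXEC): [IRQ1] PC=0: DEC 2 -> ACC=-4 [depth=2]
Event 5 (EXEC): [IRQ1] PC=1: INC 4 -> ACC=0 [depth=2]
Event 6 (EXEC): [IRQ1] PC=2: IRET -> resume IRQ1 at PC=1 (depth now 1) [depth=1]
Event 7 (EXEC): [IRQ1] PC=1: INC 4 -> ACC=4 [depth=1]
Event 8 (EXEC): [IRQ1] PC=2: IRET -> resume MAIN at PC=0 (depth now 0) [depth=0]
Event 9 (EXEC): [MAIN] PC=0: DEC 3 -> ACC=1 [depth=0]
Event 10 (INT 0): INT 0 arrives: push (MAIN, PC=1), enter IRQ0 at PC=0 (depth now 1) [depth=1]
Event 11 (EXEC): [IRQ0] PC=0: INC 1 -> ACC=2 [depth=1]
Event 12 (EXEC): [IRQ0] PC=1: IRET -> resume MAIN at PC=1 (depth now 0) [depth=0]
Event 13 (INT 0): INT 0 arrives: push (MAIN, PC=1), enter IRQ0 at PC=0 (depth now 1) [depth=1]
Event 14 (INT 1): INT 1 arrives: push (IRQ0, PC=0), enter IRQ1 at PC=0 (depth now 2) [depth=2]
Event 15 (EXEC): [IRQ1] PC=0: DEC 2 -> ACC=0 [depth=2]
Event 16 (EXEC): [IRQ1] PC=1: INC 4 -> ACC=4 [depth=2]
Event 17 (EXEC): [IRQ1] PC=2: IRET -> resume IRQ0 at PC=0 (depth now 1) [depth=1]
Event 18 (EXEC): [IRQ0] PC=0: INC 1 -> ACC=5 [depth=1]
Event 19 (EXEC): [IRQ0] PC=1: IRET -> resume MAIN at PC=1 (depth now 0) [depth=0]
Event 20 (EXEC): [MAIN] PC=1: DEC 1 -> ACC=4 [depth=0]
Event 21 (INT 0): INT 0 arrives: push (MAIN, PC=2), enter IRQ0 at PC=0 (depth now 1) [depth=1]
Event 22 (EXEC): [IRQ0] PC=0: INC 1 -> ACC=5 [depth=1]
Event 23 (EXEC): [IRQ0] PC=1: IRET -> resume MAIN at PC=2 (depth now 0) [depth=0]
Event 24 (EXEC): [MAIN] PC=2: DEC 1 -> ACC=4 [depth=0]
Event 25 (EXEC): [MAIN] PC=3: INC 3 -> ACC=7 [depth=0]
Event 26 (EXEC): [MAIN] PC=4: HALT [depth=0]
Max depth observed: 2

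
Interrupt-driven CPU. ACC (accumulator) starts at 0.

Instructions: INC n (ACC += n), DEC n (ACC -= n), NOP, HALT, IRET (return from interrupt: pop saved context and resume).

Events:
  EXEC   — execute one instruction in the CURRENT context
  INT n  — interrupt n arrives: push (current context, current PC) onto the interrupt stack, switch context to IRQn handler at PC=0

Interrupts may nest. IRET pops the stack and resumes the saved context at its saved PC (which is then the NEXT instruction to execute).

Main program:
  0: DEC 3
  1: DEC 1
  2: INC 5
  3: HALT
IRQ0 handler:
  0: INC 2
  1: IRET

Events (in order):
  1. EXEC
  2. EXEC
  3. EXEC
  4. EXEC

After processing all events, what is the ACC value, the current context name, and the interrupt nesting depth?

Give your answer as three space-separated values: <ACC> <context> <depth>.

Answer: 1 MAIN 0

Derivation:
Event 1 (EXEC): [MAIN] PC=0: DEC 3 -> ACC=-3
Event 2 (EXEC): [MAIN] PC=1: DEC 1 -> ACC=-4
Event 3 (EXEC): [MAIN] PC=2: INC 5 -> ACC=1
Event 4 (EXEC): [MAIN] PC=3: HALT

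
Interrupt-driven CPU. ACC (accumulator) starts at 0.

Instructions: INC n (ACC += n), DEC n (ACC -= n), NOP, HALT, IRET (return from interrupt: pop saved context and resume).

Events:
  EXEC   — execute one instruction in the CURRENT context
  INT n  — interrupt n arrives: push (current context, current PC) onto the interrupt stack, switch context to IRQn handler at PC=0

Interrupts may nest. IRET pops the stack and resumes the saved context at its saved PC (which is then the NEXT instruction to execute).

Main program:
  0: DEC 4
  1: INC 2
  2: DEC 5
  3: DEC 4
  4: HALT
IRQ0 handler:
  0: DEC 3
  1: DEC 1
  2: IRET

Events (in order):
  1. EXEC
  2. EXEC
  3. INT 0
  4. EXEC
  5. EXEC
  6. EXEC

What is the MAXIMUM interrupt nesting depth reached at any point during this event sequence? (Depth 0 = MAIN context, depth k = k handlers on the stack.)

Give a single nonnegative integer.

Answer: 1

Derivation:
Event 1 (EXEC): [MAIN] PC=0: DEC 4 -> ACC=-4 [depth=0]
Event 2 (EXEC): [MAIN] PC=1: INC 2 -> ACC=-2 [depth=0]
Event 3 (INT 0): INT 0 arrives: push (MAIN, PC=2), enter IRQ0 at PC=0 (depth now 1) [depth=1]
Event 4 (EXEC): [IRQ0] PC=0: DEC 3 -> ACC=-5 [depth=1]
Event 5 (EXEC): [IRQ0] PC=1: DEC 1 -> ACC=-6 [depth=1]
Event 6 (EXEC): [IRQ0] PC=2: IRET -> resume MAIN at PC=2 (depth now 0) [depth=0]
Max depth observed: 1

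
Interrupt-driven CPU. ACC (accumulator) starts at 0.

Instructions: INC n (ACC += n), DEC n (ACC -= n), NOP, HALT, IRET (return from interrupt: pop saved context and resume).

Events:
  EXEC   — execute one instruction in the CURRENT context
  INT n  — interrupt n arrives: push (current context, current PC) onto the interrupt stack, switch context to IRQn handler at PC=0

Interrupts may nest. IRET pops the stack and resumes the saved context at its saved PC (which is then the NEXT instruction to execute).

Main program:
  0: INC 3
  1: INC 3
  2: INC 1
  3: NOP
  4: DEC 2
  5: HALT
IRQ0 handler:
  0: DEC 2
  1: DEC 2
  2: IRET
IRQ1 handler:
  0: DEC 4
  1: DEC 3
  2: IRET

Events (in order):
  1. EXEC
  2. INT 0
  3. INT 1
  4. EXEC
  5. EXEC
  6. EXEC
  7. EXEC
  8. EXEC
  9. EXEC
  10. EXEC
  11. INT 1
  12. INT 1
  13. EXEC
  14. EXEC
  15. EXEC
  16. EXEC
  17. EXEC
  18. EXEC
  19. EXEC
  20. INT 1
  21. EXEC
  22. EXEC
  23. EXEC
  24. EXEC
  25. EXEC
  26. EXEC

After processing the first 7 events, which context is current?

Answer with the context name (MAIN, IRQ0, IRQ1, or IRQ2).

Event 1 (EXEC): [MAIN] PC=0: INC 3 -> ACC=3
Event 2 (INT 0): INT 0 arrives: push (MAIN, PC=1), enter IRQ0 at PC=0 (depth now 1)
Event 3 (INT 1): INT 1 arrives: push (IRQ0, PC=0), enter IRQ1 at PC=0 (depth now 2)
Event 4 (EXEC): [IRQ1] PC=0: DEC 4 -> ACC=-1
Event 5 (EXEC): [IRQ1] PC=1: DEC 3 -> ACC=-4
Event 6 (EXEC): [IRQ1] PC=2: IRET -> resume IRQ0 at PC=0 (depth now 1)
Event 7 (EXEC): [IRQ0] PC=0: DEC 2 -> ACC=-6

Answer: IRQ0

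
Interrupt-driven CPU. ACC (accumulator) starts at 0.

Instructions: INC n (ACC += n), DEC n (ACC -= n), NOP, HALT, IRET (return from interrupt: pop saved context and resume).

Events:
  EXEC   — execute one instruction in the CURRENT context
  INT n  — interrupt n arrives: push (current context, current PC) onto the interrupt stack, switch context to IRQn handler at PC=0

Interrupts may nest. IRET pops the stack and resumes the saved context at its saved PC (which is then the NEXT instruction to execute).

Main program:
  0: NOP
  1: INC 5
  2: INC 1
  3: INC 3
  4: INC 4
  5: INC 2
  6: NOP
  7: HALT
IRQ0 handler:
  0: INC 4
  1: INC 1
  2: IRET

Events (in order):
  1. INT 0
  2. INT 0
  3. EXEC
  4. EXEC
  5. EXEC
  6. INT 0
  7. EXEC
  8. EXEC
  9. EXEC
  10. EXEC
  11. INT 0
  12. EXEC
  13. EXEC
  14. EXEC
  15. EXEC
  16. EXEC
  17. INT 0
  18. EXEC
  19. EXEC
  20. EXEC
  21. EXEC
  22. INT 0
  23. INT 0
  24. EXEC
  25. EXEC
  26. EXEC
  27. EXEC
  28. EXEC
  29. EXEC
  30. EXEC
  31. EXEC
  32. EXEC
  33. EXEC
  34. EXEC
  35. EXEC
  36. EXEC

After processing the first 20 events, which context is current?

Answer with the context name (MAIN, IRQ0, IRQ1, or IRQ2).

Answer: MAIN

Derivation:
Event 1 (INT 0): INT 0 arrives: push (MAIN, PC=0), enter IRQ0 at PC=0 (depth now 1)
Event 2 (INT 0): INT 0 arrives: push (IRQ0, PC=0), enter IRQ0 at PC=0 (depth now 2)
Event 3 (EXEC): [IRQ0] PC=0: INC 4 -> ACC=4
Event 4 (EXEC): [IRQ0] PC=1: INC 1 -> ACC=5
Event 5 (EXEC): [IRQ0] PC=2: IRET -> resume IRQ0 at PC=0 (depth now 1)
Event 6 (INT 0): INT 0 arrives: push (IRQ0, PC=0), enter IRQ0 at PC=0 (depth now 2)
Event 7 (EXEC): [IRQ0] PC=0: INC 4 -> ACC=9
Event 8 (EXEC): [IRQ0] PC=1: INC 1 -> ACC=10
Event 9 (EXEC): [IRQ0] PC=2: IRET -> resume IRQ0 at PC=0 (depth now 1)
Event 10 (EXEC): [IRQ0] PC=0: INC 4 -> ACC=14
Event 11 (INT 0): INT 0 arrives: push (IRQ0, PC=1), enter IRQ0 at PC=0 (depth now 2)
Event 12 (EXEC): [IRQ0] PC=0: INC 4 -> ACC=18
Event 13 (EXEC): [IRQ0] PC=1: INC 1 -> ACC=19
Event 14 (EXEC): [IRQ0] PC=2: IRET -> resume IRQ0 at PC=1 (depth now 1)
Event 15 (EXEC): [IRQ0] PC=1: INC 1 -> ACC=20
Event 16 (EXEC): [IRQ0] PC=2: IRET -> resume MAIN at PC=0 (depth now 0)
Event 17 (INT 0): INT 0 arrives: push (MAIN, PC=0), enter IRQ0 at PC=0 (depth now 1)
Event 18 (EXEC): [IRQ0] PC=0: INC 4 -> ACC=24
Event 19 (EXEC): [IRQ0] PC=1: INC 1 -> ACC=25
Event 20 (EXEC): [IRQ0] PC=2: IRET -> resume MAIN at PC=0 (depth now 0)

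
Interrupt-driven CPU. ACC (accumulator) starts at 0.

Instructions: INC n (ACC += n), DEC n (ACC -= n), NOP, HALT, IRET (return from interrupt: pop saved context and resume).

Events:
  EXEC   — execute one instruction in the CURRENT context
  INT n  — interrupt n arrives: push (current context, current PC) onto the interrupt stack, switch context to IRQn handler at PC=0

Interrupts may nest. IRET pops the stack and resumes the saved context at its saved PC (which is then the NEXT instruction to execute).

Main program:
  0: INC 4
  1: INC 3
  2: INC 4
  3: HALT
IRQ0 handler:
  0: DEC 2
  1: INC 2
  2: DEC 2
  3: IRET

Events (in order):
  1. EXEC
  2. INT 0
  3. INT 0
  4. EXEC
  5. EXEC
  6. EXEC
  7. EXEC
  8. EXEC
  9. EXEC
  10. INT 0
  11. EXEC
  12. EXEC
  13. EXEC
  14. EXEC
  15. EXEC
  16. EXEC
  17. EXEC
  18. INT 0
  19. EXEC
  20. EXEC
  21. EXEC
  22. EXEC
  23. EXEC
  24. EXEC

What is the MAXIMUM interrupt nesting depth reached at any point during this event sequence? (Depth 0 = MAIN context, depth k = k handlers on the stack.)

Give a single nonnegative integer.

Event 1 (EXEC): [MAIN] PC=0: INC 4 -> ACC=4 [depth=0]
Event 2 (INT 0): INT 0 arrives: push (MAIN, PC=1), enter IRQ0 at PC=0 (depth now 1) [depth=1]
Event 3 (INT 0): INT 0 arrives: push (IRQ0, PC=0), enter IRQ0 at PC=0 (depth now 2) [depth=2]
Event 4 (EXEC): [IRQ0] PC=0: DEC 2 -> ACC=2 [depth=2]
Event 5 (EXEC): [IRQ0] PC=1: INC 2 -> ACC=4 [depth=2]
Event 6 (EXEC): [IRQ0] PC=2: DEC 2 -> ACC=2 [depth=2]
Event 7 (EXEC): [IRQ0] PC=3: IRET -> resume IRQ0 at PC=0 (depth now 1) [depth=1]
Event 8 (EXEC): [IRQ0] PC=0: DEC 2 -> ACC=0 [depth=1]
Event 9 (EXEC): [IRQ0] PC=1: INC 2 -> ACC=2 [depth=1]
Event 10 (INT 0): INT 0 arrives: push (IRQ0, PC=2), enter IRQ0 at PC=0 (depth now 2) [depth=2]
Event 11 (EXEC): [IRQ0] PC=0: DEC 2 -> ACC=0 [depth=2]
Event 12 (EXEC): [IRQ0] PC=1: INC 2 -> ACC=2 [depth=2]
Event 13 (EXEC): [IRQ0] PC=2: DEC 2 -> ACC=0 [depth=2]
Event 14 (EXEC): [IRQ0] PC=3: IRET -> resume IRQ0 at PC=2 (depth now 1) [depth=1]
Event 15 (EXEC): [IRQ0] PC=2: DEC 2 -> ACC=-2 [depth=1]
Event 16 (EXEC): [IRQ0] PC=3: IRET -> resume MAIN at PC=1 (depth now 0) [depth=0]
Event 17 (EXEC): [MAIN] PC=1: INC 3 -> ACC=1 [depth=0]
Event 18 (INT 0): INT 0 arrives: push (MAIN, PC=2), enter IRQ0 at PC=0 (depth now 1) [depth=1]
Event 19 (EXEC): [IRQ0] PC=0: DEC 2 -> ACC=-1 [depth=1]
Event 20 (EXEC): [IRQ0] PC=1: INC 2 -> ACC=1 [depth=1]
Event 21 (EXEC): [IRQ0] PC=2: DEC 2 -> ACC=-1 [depth=1]
Event 22 (EXEC): [IRQ0] PC=3: IRET -> resume MAIN at PC=2 (depth now 0) [depth=0]
Event 23 (EXEC): [MAIN] PC=2: INC 4 -> ACC=3 [depth=0]
Event 24 (EXEC): [MAIN] PC=3: HALT [depth=0]
Max depth observed: 2

Answer: 2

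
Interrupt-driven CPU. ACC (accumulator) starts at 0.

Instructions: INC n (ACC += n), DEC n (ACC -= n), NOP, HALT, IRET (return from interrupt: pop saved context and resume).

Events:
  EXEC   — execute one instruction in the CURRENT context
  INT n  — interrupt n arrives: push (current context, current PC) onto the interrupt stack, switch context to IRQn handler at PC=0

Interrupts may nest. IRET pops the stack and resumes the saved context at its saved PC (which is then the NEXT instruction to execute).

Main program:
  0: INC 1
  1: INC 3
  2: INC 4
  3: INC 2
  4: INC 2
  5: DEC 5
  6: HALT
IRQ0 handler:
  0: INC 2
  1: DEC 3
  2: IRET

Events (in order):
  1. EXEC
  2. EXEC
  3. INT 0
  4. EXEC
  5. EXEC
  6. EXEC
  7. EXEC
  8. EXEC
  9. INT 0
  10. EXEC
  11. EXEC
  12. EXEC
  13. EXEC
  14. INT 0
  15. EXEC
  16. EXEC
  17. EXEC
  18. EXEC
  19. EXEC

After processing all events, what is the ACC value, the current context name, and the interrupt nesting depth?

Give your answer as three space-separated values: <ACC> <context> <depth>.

Event 1 (EXEC): [MAIN] PC=0: INC 1 -> ACC=1
Event 2 (EXEC): [MAIN] PC=1: INC 3 -> ACC=4
Event 3 (INT 0): INT 0 arrives: push (MAIN, PC=2), enter IRQ0 at PC=0 (depth now 1)
Event 4 (EXEC): [IRQ0] PC=0: INC 2 -> ACC=6
Event 5 (EXEC): [IRQ0] PC=1: DEC 3 -> ACC=3
Event 6 (EXEC): [IRQ0] PC=2: IRET -> resume MAIN at PC=2 (depth now 0)
Event 7 (EXEC): [MAIN] PC=2: INC 4 -> ACC=7
Event 8 (EXEC): [MAIN] PC=3: INC 2 -> ACC=9
Event 9 (INT 0): INT 0 arrives: push (MAIN, PC=4), enter IRQ0 at PC=0 (depth now 1)
Event 10 (EXEC): [IRQ0] PC=0: INC 2 -> ACC=11
Event 11 (EXEC): [IRQ0] PC=1: DEC 3 -> ACC=8
Event 12 (EXEC): [IRQ0] PC=2: IRET -> resume MAIN at PC=4 (depth now 0)
Event 13 (EXEC): [MAIN] PC=4: INC 2 -> ACC=10
Event 14 (INT 0): INT 0 arrives: push (MAIN, PC=5), enter IRQ0 at PC=0 (depth now 1)
Event 15 (EXEC): [IRQ0] PC=0: INC 2 -> ACC=12
Event 16 (EXEC): [IRQ0] PC=1: DEC 3 -> ACC=9
Event 17 (EXEC): [IRQ0] PC=2: IRET -> resume MAIN at PC=5 (depth now 0)
Event 18 (EXEC): [MAIN] PC=5: DEC 5 -> ACC=4
Event 19 (EXEC): [MAIN] PC=6: HALT

Answer: 4 MAIN 0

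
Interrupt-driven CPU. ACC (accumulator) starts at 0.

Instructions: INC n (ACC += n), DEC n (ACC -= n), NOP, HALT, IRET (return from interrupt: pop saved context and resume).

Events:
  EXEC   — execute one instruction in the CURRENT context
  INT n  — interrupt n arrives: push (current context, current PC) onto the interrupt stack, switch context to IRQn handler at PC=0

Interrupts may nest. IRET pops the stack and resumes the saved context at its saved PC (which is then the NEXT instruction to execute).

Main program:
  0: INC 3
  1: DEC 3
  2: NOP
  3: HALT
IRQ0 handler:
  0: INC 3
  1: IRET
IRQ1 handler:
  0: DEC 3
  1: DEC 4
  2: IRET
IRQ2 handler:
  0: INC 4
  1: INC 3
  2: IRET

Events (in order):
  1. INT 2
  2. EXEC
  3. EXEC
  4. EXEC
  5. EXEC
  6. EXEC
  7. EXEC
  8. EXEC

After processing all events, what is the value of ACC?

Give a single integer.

Answer: 7

Derivation:
Event 1 (INT 2): INT 2 arrives: push (MAIN, PC=0), enter IRQ2 at PC=0 (depth now 1)
Event 2 (EXEC): [IRQ2] PC=0: INC 4 -> ACC=4
Event 3 (EXEC): [IRQ2] PC=1: INC 3 -> ACC=7
Event 4 (EXEC): [IRQ2] PC=2: IRET -> resume MAIN at PC=0 (depth now 0)
Event 5 (EXEC): [MAIN] PC=0: INC 3 -> ACC=10
Event 6 (EXEC): [MAIN] PC=1: DEC 3 -> ACC=7
Event 7 (EXEC): [MAIN] PC=2: NOP
Event 8 (EXEC): [MAIN] PC=3: HALT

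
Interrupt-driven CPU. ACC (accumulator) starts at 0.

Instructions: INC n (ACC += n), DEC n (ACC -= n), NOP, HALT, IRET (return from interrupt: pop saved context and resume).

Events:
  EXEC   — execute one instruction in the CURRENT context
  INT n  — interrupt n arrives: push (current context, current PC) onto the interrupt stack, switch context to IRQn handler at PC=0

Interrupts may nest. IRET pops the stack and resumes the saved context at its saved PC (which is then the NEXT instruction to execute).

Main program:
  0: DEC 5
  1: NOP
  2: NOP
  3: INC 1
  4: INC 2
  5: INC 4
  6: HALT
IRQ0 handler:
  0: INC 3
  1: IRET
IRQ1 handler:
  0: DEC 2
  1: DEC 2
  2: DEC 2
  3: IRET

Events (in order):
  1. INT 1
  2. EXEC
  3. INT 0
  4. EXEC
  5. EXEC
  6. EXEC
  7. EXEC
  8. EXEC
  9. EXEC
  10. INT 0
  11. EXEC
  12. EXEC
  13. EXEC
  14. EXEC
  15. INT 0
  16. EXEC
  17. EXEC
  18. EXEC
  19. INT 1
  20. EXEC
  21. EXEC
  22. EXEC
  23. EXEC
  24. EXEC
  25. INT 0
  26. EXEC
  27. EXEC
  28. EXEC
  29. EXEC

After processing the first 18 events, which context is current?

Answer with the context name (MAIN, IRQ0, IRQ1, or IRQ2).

Answer: MAIN

Derivation:
Event 1 (INT 1): INT 1 arrives: push (MAIN, PC=0), enter IRQ1 at PC=0 (depth now 1)
Event 2 (EXEC): [IRQ1] PC=0: DEC 2 -> ACC=-2
Event 3 (INT 0): INT 0 arrives: push (IRQ1, PC=1), enter IRQ0 at PC=0 (depth now 2)
Event 4 (EXEC): [IRQ0] PC=0: INC 3 -> ACC=1
Event 5 (EXEC): [IRQ0] PC=1: IRET -> resume IRQ1 at PC=1 (depth now 1)
Event 6 (EXEC): [IRQ1] PC=1: DEC 2 -> ACC=-1
Event 7 (EXEC): [IRQ1] PC=2: DEC 2 -> ACC=-3
Event 8 (EXEC): [IRQ1] PC=3: IRET -> resume MAIN at PC=0 (depth now 0)
Event 9 (EXEC): [MAIN] PC=0: DEC 5 -> ACC=-8
Event 10 (INT 0): INT 0 arrives: push (MAIN, PC=1), enter IRQ0 at PC=0 (depth now 1)
Event 11 (EXEC): [IRQ0] PC=0: INC 3 -> ACC=-5
Event 12 (EXEC): [IRQ0] PC=1: IRET -> resume MAIN at PC=1 (depth now 0)
Event 13 (EXEC): [MAIN] PC=1: NOP
Event 14 (EXEC): [MAIN] PC=2: NOP
Event 15 (INT 0): INT 0 arrives: push (MAIN, PC=3), enter IRQ0 at PC=0 (depth now 1)
Event 16 (EXEC): [IRQ0] PC=0: INC 3 -> ACC=-2
Event 17 (EXEC): [IRQ0] PC=1: IRET -> resume MAIN at PC=3 (depth now 0)
Event 18 (EXEC): [MAIN] PC=3: INC 1 -> ACC=-1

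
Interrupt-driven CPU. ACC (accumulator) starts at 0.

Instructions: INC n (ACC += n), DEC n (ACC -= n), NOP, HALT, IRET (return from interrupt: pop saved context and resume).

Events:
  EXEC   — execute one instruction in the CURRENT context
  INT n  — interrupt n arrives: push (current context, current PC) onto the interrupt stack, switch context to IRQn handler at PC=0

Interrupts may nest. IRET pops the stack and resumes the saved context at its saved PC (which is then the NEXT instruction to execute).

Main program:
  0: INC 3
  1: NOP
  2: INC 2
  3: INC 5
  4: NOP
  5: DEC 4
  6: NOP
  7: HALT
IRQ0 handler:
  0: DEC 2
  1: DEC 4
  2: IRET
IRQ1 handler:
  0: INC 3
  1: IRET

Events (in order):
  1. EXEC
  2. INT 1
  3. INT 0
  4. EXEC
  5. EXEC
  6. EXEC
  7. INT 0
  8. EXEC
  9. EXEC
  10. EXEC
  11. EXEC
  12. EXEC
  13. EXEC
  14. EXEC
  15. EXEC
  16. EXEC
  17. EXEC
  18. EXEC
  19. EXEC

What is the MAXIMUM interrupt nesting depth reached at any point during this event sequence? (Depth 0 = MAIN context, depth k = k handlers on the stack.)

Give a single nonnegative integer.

Event 1 (EXEC): [MAIN] PC=0: INC 3 -> ACC=3 [depth=0]
Event 2 (INT 1): INT 1 arrives: push (MAIN, PC=1), enter IRQ1 at PC=0 (depth now 1) [depth=1]
Event 3 (INT 0): INT 0 arrives: push (IRQ1, PC=0), enter IRQ0 at PC=0 (depth now 2) [depth=2]
Event 4 (EXEC): [IRQ0] PC=0: DEC 2 -> ACC=1 [depth=2]
Event 5 (EXEC): [IRQ0] PC=1: DEC 4 -> ACC=-3 [depth=2]
Event 6 (EXEC): [IRQ0] PC=2: IRET -> resume IRQ1 at PC=0 (depth now 1) [depth=1]
Event 7 (INT 0): INT 0 arrives: push (IRQ1, PC=0), enter IRQ0 at PC=0 (depth now 2) [depth=2]
Event 8 (EXEC): [IRQ0] PC=0: DEC 2 -> ACC=-5 [depth=2]
Event 9 (EXEC): [IRQ0] PC=1: DEC 4 -> ACC=-9 [depth=2]
Event 10 (EXEC): [IRQ0] PC=2: IRET -> resume IRQ1 at PC=0 (depth now 1) [depth=1]
Event 11 (EXEC): [IRQ1] PC=0: INC 3 -> ACC=-6 [depth=1]
Event 12 (EXEC): [IRQ1] PC=1: IRET -> resume MAIN at PC=1 (depth now 0) [depth=0]
Event 13 (EXEC): [MAIN] PC=1: NOP [depth=0]
Event 14 (EXEC): [MAIN] PC=2: INC 2 -> ACC=-4 [depth=0]
Event 15 (EXEC): [MAIN] PC=3: INC 5 -> ACC=1 [depth=0]
Event 16 (EXEC): [MAIN] PC=4: NOP [depth=0]
Event 17 (EXEC): [MAIN] PC=5: DEC 4 -> ACC=-3 [depth=0]
Event 18 (EXEC): [MAIN] PC=6: NOP [depth=0]
Event 19 (EXEC): [MAIN] PC=7: HALT [depth=0]
Max depth observed: 2

Answer: 2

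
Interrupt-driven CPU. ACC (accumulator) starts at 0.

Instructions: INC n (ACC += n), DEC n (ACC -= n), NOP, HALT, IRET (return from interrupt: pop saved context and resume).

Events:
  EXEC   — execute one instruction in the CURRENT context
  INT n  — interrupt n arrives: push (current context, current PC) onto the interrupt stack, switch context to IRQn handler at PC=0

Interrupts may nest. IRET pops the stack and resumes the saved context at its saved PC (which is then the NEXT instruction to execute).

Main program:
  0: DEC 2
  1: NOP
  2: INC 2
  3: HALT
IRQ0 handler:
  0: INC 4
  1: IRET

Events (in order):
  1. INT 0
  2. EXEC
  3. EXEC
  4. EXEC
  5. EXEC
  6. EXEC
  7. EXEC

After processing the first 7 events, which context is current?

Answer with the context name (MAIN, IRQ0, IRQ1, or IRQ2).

Answer: MAIN

Derivation:
Event 1 (INT 0): INT 0 arrives: push (MAIN, PC=0), enter IRQ0 at PC=0 (depth now 1)
Event 2 (EXEC): [IRQ0] PC=0: INC 4 -> ACC=4
Event 3 (EXEC): [IRQ0] PC=1: IRET -> resume MAIN at PC=0 (depth now 0)
Event 4 (EXEC): [MAIN] PC=0: DEC 2 -> ACC=2
Event 5 (EXEC): [MAIN] PC=1: NOP
Event 6 (EXEC): [MAIN] PC=2: INC 2 -> ACC=4
Event 7 (EXEC): [MAIN] PC=3: HALT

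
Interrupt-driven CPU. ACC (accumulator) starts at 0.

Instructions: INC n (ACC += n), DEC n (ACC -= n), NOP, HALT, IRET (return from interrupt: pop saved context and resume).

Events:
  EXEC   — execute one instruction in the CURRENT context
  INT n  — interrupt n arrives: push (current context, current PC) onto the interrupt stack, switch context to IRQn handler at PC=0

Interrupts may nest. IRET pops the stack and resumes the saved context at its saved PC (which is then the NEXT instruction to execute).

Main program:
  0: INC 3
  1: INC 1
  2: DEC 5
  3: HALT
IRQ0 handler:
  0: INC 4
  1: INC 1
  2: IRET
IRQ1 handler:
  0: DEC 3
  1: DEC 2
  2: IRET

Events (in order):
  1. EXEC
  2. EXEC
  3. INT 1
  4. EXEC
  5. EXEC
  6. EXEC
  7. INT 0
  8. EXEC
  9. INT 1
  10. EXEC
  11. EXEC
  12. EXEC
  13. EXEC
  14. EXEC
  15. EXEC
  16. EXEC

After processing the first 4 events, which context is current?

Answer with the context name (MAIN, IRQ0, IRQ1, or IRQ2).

Event 1 (EXEC): [MAIN] PC=0: INC 3 -> ACC=3
Event 2 (EXEC): [MAIN] PC=1: INC 1 -> ACC=4
Event 3 (INT 1): INT 1 arrives: push (MAIN, PC=2), enter IRQ1 at PC=0 (depth now 1)
Event 4 (EXEC): [IRQ1] PC=0: DEC 3 -> ACC=1

Answer: IRQ1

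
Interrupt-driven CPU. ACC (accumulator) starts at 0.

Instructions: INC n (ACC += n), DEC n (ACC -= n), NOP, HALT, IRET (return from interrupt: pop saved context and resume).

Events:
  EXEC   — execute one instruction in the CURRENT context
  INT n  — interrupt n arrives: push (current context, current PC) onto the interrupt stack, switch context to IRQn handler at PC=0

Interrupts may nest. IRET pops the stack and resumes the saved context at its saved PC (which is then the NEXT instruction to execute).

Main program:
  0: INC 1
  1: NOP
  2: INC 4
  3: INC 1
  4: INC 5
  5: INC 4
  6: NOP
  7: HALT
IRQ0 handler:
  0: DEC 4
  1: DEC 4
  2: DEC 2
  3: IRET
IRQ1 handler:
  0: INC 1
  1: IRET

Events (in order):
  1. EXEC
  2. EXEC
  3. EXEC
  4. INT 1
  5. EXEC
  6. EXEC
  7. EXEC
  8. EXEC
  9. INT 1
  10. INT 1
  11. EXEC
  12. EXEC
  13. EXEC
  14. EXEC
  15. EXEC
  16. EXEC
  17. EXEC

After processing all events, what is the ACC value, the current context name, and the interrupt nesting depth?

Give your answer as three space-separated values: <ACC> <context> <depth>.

Answer: 18 MAIN 0

Derivation:
Event 1 (EXEC): [MAIN] PC=0: INC 1 -> ACC=1
Event 2 (EXEC): [MAIN] PC=1: NOP
Event 3 (EXEC): [MAIN] PC=2: INC 4 -> ACC=5
Event 4 (INT 1): INT 1 arrives: push (MAIN, PC=3), enter IRQ1 at PC=0 (depth now 1)
Event 5 (EXEC): [IRQ1] PC=0: INC 1 -> ACC=6
Event 6 (EXEC): [IRQ1] PC=1: IRET -> resume MAIN at PC=3 (depth now 0)
Event 7 (EXEC): [MAIN] PC=3: INC 1 -> ACC=7
Event 8 (EXEC): [MAIN] PC=4: INC 5 -> ACC=12
Event 9 (INT 1): INT 1 arrives: push (MAIN, PC=5), enter IRQ1 at PC=0 (depth now 1)
Event 10 (INT 1): INT 1 arrives: push (IRQ1, PC=0), enter IRQ1 at PC=0 (depth now 2)
Event 11 (EXEC): [IRQ1] PC=0: INC 1 -> ACC=13
Event 12 (EXEC): [IRQ1] PC=1: IRET -> resume IRQ1 at PC=0 (depth now 1)
Event 13 (EXEC): [IRQ1] PC=0: INC 1 -> ACC=14
Event 14 (EXEC): [IRQ1] PC=1: IRET -> resume MAIN at PC=5 (depth now 0)
Event 15 (EXEC): [MAIN] PC=5: INC 4 -> ACC=18
Event 16 (EXEC): [MAIN] PC=6: NOP
Event 17 (EXEC): [MAIN] PC=7: HALT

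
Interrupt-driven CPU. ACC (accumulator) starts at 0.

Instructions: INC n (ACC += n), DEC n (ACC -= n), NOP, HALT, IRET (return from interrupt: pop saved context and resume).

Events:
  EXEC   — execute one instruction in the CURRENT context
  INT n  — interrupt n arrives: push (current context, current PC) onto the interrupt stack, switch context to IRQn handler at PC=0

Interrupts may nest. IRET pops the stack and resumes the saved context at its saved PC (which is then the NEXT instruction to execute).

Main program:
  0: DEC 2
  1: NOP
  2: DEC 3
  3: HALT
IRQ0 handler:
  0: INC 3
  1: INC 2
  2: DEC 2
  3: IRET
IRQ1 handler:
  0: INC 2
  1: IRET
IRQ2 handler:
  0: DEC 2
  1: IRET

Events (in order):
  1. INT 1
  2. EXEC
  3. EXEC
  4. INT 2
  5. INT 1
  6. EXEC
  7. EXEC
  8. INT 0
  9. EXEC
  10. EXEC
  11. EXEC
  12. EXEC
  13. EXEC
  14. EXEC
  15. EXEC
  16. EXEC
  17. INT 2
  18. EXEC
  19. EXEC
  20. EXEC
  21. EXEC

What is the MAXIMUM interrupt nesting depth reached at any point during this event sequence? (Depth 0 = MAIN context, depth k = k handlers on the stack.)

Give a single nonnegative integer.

Event 1 (INT 1): INT 1 arrives: push (MAIN, PC=0), enter IRQ1 at PC=0 (depth now 1) [depth=1]
Event 2 (EXEC): [IRQ1] PC=0: INC 2 -> ACC=2 [depth=1]
Event 3 (EXEC): [IRQ1] PC=1: IRET -> resume MAIN at PC=0 (depth now 0) [depth=0]
Event 4 (INT 2): INT 2 arrives: push (MAIN, PC=0), enter IRQ2 at PC=0 (depth now 1) [depth=1]
Event 5 (INT 1): INT 1 arrives: push (IRQ2, PC=0), enter IRQ1 at PC=0 (depth now 2) [depth=2]
Event 6 (EXEC): [IRQ1] PC=0: INC 2 -> ACC=4 [depth=2]
Event 7 (EXEC): [IRQ1] PC=1: IRET -> resume IRQ2 at PC=0 (depth now 1) [depth=1]
Event 8 (INT 0): INT 0 arrives: push (IRQ2, PC=0), enter IRQ0 at PC=0 (depth now 2) [depth=2]
Event 9 (EXEC): [IRQ0] PC=0: INC 3 -> ACC=7 [depth=2]
Event 10 (EXEC): [IRQ0] PC=1: INC 2 -> ACC=9 [depth=2]
Event 11 (EXEC): [IRQ0] PC=2: DEC 2 -> ACC=7 [depth=2]
Event 12 (EXEC): [IRQ0] PC=3: IRET -> resume IRQ2 at PC=0 (depth now 1) [depth=1]
Event 13 (EXEC): [IRQ2] PC=0: DEC 2 -> ACC=5 [depth=1]
Event 14 (EXEC): [IRQ2] PC=1: IRET -> resume MAIN at PC=0 (depth now 0) [depth=0]
Event 15 (EXEC): [MAIN] PC=0: DEC 2 -> ACC=3 [depth=0]
Event 16 (EXEC): [MAIN] PC=1: NOP [depth=0]
Event 17 (INT 2): INT 2 arrives: push (MAIN, PC=2), enter IRQ2 at PC=0 (depth now 1) [depth=1]
Event 18 (EXEC): [IRQ2] PC=0: DEC 2 -> ACC=1 [depth=1]
Event 19 (EXEC): [IRQ2] PC=1: IRET -> resume MAIN at PC=2 (depth now 0) [depth=0]
Event 20 (EXEC): [MAIN] PC=2: DEC 3 -> ACC=-2 [depth=0]
Event 21 (EXEC): [MAIN] PC=3: HALT [depth=0]
Max depth observed: 2

Answer: 2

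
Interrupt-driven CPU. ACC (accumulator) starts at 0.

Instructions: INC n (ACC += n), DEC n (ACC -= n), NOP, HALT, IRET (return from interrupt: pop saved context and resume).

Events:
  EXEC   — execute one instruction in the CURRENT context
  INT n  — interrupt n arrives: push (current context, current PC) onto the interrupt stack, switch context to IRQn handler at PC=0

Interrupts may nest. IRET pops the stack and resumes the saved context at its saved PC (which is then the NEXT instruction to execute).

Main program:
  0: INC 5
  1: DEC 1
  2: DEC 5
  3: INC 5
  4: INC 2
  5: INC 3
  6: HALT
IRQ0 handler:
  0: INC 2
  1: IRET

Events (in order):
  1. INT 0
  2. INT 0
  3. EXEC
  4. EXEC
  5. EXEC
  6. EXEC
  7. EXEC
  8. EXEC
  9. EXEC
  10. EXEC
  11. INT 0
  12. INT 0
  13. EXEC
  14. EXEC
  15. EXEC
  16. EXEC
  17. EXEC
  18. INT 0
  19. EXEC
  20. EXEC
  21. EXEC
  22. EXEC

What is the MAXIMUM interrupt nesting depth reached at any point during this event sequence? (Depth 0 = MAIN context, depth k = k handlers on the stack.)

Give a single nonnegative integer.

Event 1 (INT 0): INT 0 arrives: push (MAIN, PC=0), enter IRQ0 at PC=0 (depth now 1) [depth=1]
Event 2 (INT 0): INT 0 arrives: push (IRQ0, PC=0), enter IRQ0 at PC=0 (depth now 2) [depth=2]
Event 3 (EXEC): [IRQ0] PC=0: INC 2 -> ACC=2 [depth=2]
Event 4 (EXEC): [IRQ0] PC=1: IRET -> resume IRQ0 at PC=0 (depth now 1) [depth=1]
Event 5 (EXEC): [IRQ0] PC=0: INC 2 -> ACC=4 [depth=1]
Event 6 (EXEC): [IRQ0] PC=1: IRET -> resume MAIN at PC=0 (depth now 0) [depth=0]
Event 7 (EXEC): [MAIN] PC=0: INC 5 -> ACC=9 [depth=0]
Event 8 (EXEC): [MAIN] PC=1: DEC 1 -> ACC=8 [depth=0]
Event 9 (EXEC): [MAIN] PC=2: DEC 5 -> ACC=3 [depth=0]
Event 10 (EXEC): [MAIN] PC=3: INC 5 -> ACC=8 [depth=0]
Event 11 (INT 0): INT 0 arrives: push (MAIN, PC=4), enter IRQ0 at PC=0 (depth now 1) [depth=1]
Event 12 (INT 0): INT 0 arrives: push (IRQ0, PC=0), enter IRQ0 at PC=0 (depth now 2) [depth=2]
Event 13 (EXEC): [IRQ0] PC=0: INC 2 -> ACC=10 [depth=2]
Event 14 (EXEC): [IRQ0] PC=1: IRET -> resume IRQ0 at PC=0 (depth now 1) [depth=1]
Event 15 (EXEC): [IRQ0] PC=0: INC 2 -> ACC=12 [depth=1]
Event 16 (EXEC): [IRQ0] PC=1: IRET -> resume MAIN at PC=4 (depth now 0) [depth=0]
Event 17 (EXEC): [MAIN] PC=4: INC 2 -> ACC=14 [depth=0]
Event 18 (INT 0): INT 0 arrives: push (MAIN, PC=5), enter IRQ0 at PC=0 (depth now 1) [depth=1]
Event 19 (EXEC): [IRQ0] PC=0: INC 2 -> ACC=16 [depth=1]
Event 20 (EXEC): [IRQ0] PC=1: IRET -> resume MAIN at PC=5 (depth now 0) [depth=0]
Event 21 (EXEC): [MAIN] PC=5: INC 3 -> ACC=19 [depth=0]
Event 22 (EXEC): [MAIN] PC=6: HALT [depth=0]
Max depth observed: 2

Answer: 2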